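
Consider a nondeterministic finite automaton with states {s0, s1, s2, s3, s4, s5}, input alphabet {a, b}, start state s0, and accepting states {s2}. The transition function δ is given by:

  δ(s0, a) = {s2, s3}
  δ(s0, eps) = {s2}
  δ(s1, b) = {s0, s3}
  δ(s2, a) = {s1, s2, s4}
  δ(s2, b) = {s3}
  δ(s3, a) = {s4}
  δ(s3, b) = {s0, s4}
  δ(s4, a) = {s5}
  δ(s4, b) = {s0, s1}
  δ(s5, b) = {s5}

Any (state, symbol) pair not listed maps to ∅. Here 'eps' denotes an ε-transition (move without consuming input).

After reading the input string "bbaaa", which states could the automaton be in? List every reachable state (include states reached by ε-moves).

{s1, s2, s4, s5}

Start: ε-closure({s0}) = {s0, s2}.
Read 'b': s0→∅, s2→{s3}; now {s3}.
Read 'b': s3→{s0, s4}; union {s0, s4}; ε-closure = {s0, s2, s4}.
Read 'a': s0→{s2, s3}, s2→{s1, s2, s4}, s4→{s5}; now {s1, s2, s3, s4, s5}.
Read 'a': s1→∅, s2→{s1, s2, s4}, s3→{s4}, s4→{s5}, s5→∅; now {s1, s2, s4, s5}.
Read 'a': s1→∅, s2→{s1, s2, s4}, s4→{s5}, s5→∅; now {s1, s2, s4, s5}.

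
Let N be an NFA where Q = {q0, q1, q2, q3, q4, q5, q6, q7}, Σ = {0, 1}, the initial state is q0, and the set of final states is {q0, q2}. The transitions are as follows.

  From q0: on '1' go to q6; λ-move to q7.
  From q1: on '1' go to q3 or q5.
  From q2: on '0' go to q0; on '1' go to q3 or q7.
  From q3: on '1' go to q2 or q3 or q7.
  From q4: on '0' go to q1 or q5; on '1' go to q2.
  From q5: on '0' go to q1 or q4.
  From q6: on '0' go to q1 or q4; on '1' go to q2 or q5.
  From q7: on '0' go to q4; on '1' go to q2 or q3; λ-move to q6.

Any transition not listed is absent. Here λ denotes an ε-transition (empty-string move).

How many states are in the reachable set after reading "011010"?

5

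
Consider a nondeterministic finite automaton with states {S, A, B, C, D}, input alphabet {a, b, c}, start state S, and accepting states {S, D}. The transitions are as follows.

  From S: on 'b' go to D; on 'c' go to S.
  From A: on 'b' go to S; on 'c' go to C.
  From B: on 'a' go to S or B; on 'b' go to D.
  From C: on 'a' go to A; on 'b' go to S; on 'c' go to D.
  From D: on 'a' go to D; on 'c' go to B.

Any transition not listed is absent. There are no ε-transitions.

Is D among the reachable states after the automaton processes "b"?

Start in {S}.
Read 'b': {S} → {D}.
State D is in {D}.

Yes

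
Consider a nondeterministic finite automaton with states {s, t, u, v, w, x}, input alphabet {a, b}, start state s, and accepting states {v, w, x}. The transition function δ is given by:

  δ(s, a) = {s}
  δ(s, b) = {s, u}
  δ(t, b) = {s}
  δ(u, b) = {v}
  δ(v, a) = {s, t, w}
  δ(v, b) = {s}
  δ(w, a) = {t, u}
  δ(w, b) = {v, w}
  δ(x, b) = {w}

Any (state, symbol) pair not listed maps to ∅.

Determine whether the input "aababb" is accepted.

Start in {s}.
Read 'a': s→{s}; now {s}.
Read 'a': s→{s}; now {s}.
Read 'b': s→{s, u}; now {s, u}.
Read 'a': s→{s}, u→∅; now {s}.
Read 'b': s→{s, u}; now {s, u}.
Read 'b': s→{s, u}, u→{v}; now {s, u, v}.
The final set {s, u, v} contains the accepting state v.

Yes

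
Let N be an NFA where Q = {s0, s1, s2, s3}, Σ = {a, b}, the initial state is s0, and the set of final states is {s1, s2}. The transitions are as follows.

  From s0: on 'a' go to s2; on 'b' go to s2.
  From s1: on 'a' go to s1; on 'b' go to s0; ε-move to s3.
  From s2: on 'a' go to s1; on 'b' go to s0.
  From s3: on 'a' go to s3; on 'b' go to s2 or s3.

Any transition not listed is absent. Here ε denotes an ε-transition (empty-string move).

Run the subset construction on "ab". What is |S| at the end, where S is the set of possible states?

Start in {s0}.
Read 'a': s0→{s2}; now {s2}.
Read 'b': s2→{s0}; now {s0}.
That set has 1 state.

1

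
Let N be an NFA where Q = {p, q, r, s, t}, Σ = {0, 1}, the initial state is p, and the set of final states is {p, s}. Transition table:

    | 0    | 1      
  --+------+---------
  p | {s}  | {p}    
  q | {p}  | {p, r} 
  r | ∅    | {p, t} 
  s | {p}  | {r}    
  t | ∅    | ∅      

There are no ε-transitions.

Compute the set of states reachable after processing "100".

{p}

Start in {p}.
Read '1': {p} → {p}.
Read '0': {p} → {s}.
Read '0': {s} → {p}.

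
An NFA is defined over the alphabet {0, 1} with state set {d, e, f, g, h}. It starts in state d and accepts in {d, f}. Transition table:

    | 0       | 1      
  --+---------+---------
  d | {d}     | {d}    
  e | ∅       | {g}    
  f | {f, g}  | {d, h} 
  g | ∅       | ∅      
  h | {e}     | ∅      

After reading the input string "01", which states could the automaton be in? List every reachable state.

Start in {d}.
Read '0': d→{d}; now {d}.
Read '1': d→{d}; now {d}.

{d}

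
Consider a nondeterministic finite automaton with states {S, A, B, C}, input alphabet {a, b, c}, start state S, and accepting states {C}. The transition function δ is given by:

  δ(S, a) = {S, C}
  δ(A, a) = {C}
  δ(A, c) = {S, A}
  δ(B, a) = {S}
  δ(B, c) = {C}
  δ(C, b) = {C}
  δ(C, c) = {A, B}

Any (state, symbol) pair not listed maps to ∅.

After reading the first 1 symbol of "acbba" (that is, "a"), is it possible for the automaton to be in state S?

Yes

Start in {S}.
Read 'a': {S} → {S, C}.
State S is in {S, C}.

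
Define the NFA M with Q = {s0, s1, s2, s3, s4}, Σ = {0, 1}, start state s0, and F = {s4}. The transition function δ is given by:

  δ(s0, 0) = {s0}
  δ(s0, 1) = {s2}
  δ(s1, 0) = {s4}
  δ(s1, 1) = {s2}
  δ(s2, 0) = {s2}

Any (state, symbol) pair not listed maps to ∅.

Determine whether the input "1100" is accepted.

No

Start in {s0}.
Read '1': s0→{s2}; now {s2}.
Read '1': s2→∅; now ∅.
The set is empty and remains empty for the remaining 2 symbols.
The final set ∅ contains no accepting state.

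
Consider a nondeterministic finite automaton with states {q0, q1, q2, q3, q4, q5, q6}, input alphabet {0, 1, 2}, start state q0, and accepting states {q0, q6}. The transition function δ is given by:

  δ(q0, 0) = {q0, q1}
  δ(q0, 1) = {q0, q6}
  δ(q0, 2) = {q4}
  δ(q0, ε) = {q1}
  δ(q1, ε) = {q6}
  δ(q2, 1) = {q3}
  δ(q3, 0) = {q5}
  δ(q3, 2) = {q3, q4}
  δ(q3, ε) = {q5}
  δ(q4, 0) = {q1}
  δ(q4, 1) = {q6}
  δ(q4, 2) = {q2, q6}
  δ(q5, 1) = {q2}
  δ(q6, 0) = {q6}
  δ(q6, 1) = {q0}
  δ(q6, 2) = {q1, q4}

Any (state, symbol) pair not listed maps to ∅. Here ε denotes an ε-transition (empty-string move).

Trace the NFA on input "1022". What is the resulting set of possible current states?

{q1, q2, q4, q6}

Start: ε-closure({q0}) = {q0, q1, q6}.
Read '1': {q0, q1, q6} → {q0, q1, q6}.
Read '0': {q0, q1, q6} → {q0, q1, q6}.
Read '2': {q0, q1, q6} → {q1, q4, q6}.
Read '2': {q1, q4, q6} → {q1, q2, q4, q6}.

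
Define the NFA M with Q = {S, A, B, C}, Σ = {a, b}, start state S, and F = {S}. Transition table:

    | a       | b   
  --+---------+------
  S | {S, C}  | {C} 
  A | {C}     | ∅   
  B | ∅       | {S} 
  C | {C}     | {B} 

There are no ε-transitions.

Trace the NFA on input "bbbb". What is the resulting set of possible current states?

Start in {S}.
Read 'b': S→{C}; now {C}.
Read 'b': C→{B}; now {B}.
Read 'b': B→{S}; now {S}.
Read 'b': S→{C}; now {C}.

{C}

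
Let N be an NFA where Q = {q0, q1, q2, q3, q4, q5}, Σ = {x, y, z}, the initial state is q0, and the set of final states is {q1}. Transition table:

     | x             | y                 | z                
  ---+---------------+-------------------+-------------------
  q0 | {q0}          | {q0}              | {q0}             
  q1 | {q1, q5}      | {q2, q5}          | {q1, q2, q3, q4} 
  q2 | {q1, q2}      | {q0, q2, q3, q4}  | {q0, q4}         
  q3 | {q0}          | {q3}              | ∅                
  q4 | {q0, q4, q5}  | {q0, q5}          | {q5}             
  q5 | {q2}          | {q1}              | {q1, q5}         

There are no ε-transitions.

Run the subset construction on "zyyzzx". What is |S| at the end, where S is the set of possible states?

Start in {q0}.
Read 'z': q0→{q0}; now {q0}.
Read 'y': q0→{q0}; now {q0}.
Read 'y': q0→{q0}; now {q0}.
Read 'z': q0→{q0}; now {q0}.
Read 'z': q0→{q0}; now {q0}.
Read 'x': q0→{q0}; now {q0}.
That set has 1 state.

1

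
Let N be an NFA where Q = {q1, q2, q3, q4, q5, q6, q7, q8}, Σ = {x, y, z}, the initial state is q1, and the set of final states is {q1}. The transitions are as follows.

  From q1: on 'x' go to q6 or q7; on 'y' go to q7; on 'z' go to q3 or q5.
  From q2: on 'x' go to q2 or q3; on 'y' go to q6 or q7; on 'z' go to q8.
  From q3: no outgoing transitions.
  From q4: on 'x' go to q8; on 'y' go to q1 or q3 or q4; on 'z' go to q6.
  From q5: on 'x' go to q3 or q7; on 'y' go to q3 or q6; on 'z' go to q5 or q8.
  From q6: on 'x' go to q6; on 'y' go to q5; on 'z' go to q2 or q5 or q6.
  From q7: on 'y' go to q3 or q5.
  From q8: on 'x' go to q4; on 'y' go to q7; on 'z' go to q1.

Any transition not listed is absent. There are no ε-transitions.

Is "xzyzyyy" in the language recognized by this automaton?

No

Start in {q1}.
Read 'x': q1→{q6, q7}; now {q6, q7}.
Read 'z': q6→{q2, q5, q6}, q7→∅; now {q2, q5, q6}.
Read 'y': q2→{q6, q7}, q5→{q3, q6}, q6→{q5}; now {q3, q5, q6, q7}.
Read 'z': q3→∅, q5→{q5, q8}, q6→{q2, q5, q6}, q7→∅; now {q2, q5, q6, q8}.
Read 'y': q2→{q6, q7}, q5→{q3, q6}, q6→{q5}, q8→{q7}; now {q3, q5, q6, q7}.
Read 'y': q3→∅, q5→{q3, q6}, q6→{q5}, q7→{q3, q5}; now {q3, q5, q6}.
Read 'y': q3→∅, q5→{q3, q6}, q6→{q5}; now {q3, q5, q6}.
The final set {q3, q5, q6} contains no accepting state.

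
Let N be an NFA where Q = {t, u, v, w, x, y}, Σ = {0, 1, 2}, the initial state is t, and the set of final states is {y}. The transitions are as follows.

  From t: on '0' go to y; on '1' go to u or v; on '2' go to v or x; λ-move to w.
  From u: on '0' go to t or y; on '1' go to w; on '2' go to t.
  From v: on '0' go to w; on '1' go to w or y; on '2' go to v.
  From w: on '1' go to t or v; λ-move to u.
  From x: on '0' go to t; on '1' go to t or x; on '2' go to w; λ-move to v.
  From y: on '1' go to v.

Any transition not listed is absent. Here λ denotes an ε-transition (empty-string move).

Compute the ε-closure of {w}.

Begin with {w}.
ε-move w → u; add u.

{u, w}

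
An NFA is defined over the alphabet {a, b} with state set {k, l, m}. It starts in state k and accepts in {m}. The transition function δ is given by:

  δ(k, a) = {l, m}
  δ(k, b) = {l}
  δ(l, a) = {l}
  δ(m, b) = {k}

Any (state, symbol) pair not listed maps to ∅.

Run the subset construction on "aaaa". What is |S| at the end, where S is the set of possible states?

1

Start in {k}.
Read 'a': k→{l, m}; now {l, m}.
Read 'a': l→{l}, m→∅; now {l}.
Read 'a': l→{l}; now {l}.
Read 'a': l→{l}; now {l}.
That set has 1 state.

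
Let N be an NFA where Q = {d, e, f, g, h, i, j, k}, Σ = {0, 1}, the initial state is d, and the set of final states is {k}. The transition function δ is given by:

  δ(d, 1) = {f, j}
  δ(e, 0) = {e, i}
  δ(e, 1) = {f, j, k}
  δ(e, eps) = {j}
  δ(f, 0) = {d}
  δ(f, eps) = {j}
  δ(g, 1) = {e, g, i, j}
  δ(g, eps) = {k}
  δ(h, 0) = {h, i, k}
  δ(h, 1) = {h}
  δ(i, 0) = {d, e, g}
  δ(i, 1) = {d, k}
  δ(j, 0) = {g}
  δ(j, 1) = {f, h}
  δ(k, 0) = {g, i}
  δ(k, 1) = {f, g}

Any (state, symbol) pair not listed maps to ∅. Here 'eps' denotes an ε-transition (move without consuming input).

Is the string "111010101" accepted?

Yes

Start in {d}.
Read '1': {d} → {f, j}.
Read '1': {f, j} → {f, h, j}.
Read '1': {f, h, j} → {f, h, j}.
Read '0': {f, h, j} → {d, g, h, i, k}.
Read '1': {d, g, h, i, k} → {d, e, f, g, h, i, j, k}.
Read '0': {d, e, f, g, h, i, j, k} → {d, e, g, h, i, j, k}.
Read '1': {d, e, g, h, i, j, k} → {d, e, f, g, h, i, j, k}.
Read '0': {d, e, f, g, h, i, j, k} → {d, e, g, h, i, j, k}.
Read '1': {d, e, g, h, i, j, k} → {d, e, f, g, h, i, j, k}.
The final set {d, e, f, g, h, i, j, k} contains the accepting state k.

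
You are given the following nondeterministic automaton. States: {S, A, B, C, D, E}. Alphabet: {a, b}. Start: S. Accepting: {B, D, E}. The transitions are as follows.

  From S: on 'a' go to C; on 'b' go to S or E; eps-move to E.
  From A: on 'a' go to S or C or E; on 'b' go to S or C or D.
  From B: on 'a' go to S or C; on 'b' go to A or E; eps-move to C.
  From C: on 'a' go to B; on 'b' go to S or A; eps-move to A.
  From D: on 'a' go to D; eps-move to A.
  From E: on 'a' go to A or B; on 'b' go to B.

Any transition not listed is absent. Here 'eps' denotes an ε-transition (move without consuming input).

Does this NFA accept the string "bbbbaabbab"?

Start: ε-closure({S}) = {S, E}.
Read 'b': {S, E} → {S, A, B, C, E}.
Read 'b': {S, A, B, C, E} → {S, A, B, C, D, E}.
Read 'b': {S, A, B, C, D, E} → {S, A, B, C, D, E}.
Read 'b': {S, A, B, C, D, E} → {S, A, B, C, D, E}.
Read 'a': {S, A, B, C, D, E} → {S, A, B, C, D, E}.
Read 'a': {S, A, B, C, D, E} → {S, A, B, C, D, E}.
Read 'b': {S, A, B, C, D, E} → {S, A, B, C, D, E}.
Read 'b': {S, A, B, C, D, E} → {S, A, B, C, D, E}.
Read 'a': {S, A, B, C, D, E} → {S, A, B, C, D, E}.
Read 'b': {S, A, B, C, D, E} → {S, A, B, C, D, E}.
The final set {S, A, B, C, D, E} contains the accepting states B, D, E.

Yes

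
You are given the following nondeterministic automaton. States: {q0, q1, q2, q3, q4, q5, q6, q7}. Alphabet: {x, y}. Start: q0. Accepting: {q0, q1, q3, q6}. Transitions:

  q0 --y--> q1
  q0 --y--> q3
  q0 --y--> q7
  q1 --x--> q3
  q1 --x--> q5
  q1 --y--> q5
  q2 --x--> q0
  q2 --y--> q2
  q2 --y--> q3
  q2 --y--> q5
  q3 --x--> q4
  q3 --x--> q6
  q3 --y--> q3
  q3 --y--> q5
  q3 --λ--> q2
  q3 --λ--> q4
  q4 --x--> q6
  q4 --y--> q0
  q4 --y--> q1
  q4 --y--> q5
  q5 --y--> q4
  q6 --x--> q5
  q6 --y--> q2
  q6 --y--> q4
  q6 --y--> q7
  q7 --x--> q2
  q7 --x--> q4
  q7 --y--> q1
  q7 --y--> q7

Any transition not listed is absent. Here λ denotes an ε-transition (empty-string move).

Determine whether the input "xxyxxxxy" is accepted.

No

Start in {q0}.
Read 'x': {q0} → ∅.
The set is empty and remains empty for the remaining 7 symbols.
The final set ∅ contains no accepting state.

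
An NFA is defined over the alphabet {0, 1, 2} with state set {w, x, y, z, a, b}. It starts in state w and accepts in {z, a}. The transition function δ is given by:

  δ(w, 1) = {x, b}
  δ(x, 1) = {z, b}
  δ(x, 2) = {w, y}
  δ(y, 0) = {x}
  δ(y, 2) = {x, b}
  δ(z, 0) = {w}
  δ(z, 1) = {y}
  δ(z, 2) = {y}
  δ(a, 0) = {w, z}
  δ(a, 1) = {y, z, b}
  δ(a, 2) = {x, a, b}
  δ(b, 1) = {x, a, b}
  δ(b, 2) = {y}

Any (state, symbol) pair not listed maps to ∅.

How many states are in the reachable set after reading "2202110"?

0

Start in {w}.
Read '2': {w} → ∅.
The set is empty and remains empty for the remaining 6 symbols.
That set has 0 states.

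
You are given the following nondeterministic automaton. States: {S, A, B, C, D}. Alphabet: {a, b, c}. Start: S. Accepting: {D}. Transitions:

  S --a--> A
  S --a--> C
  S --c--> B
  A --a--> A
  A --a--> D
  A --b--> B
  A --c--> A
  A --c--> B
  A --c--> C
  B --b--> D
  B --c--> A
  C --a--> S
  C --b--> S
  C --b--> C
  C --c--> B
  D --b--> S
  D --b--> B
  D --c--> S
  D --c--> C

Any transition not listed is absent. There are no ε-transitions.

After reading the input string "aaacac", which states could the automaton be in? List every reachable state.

{S, A, B, C}

Start in {S}.
Read 'a': {S} → {A, C}.
Read 'a': {A, C} → {S, A, D}.
Read 'a': {S, A, D} → {A, C, D}.
Read 'c': {A, C, D} → {S, A, B, C}.
Read 'a': {S, A, B, C} → {S, A, C, D}.
Read 'c': {S, A, C, D} → {S, A, B, C}.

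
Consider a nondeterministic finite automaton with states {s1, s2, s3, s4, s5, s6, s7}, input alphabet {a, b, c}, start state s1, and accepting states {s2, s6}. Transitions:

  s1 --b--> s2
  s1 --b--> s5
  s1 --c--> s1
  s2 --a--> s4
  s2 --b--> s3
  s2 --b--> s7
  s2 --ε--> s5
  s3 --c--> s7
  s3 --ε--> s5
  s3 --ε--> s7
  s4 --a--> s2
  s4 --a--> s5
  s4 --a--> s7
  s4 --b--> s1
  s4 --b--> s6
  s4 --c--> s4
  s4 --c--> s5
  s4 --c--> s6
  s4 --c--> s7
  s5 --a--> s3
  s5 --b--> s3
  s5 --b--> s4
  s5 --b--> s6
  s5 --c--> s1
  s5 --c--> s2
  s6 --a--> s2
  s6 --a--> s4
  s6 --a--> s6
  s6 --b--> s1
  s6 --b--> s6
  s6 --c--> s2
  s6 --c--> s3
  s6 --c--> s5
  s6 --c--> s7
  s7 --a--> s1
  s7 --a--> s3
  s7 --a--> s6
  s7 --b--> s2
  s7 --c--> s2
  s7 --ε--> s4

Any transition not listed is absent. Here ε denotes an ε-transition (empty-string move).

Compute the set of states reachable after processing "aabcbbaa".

∅

Start in {s1}.
Read 'a': s1→∅; now ∅.
The set is empty and remains empty for the remaining 7 symbols.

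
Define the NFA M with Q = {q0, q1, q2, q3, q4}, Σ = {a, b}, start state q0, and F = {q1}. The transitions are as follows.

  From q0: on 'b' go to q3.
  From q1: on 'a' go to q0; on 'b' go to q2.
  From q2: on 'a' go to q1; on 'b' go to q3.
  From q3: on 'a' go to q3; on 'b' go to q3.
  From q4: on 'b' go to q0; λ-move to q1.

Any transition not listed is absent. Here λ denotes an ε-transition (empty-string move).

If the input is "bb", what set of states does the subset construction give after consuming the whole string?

{q3}

Start in {q0}.
Read 'b': {q0} → {q3}.
Read 'b': {q3} → {q3}.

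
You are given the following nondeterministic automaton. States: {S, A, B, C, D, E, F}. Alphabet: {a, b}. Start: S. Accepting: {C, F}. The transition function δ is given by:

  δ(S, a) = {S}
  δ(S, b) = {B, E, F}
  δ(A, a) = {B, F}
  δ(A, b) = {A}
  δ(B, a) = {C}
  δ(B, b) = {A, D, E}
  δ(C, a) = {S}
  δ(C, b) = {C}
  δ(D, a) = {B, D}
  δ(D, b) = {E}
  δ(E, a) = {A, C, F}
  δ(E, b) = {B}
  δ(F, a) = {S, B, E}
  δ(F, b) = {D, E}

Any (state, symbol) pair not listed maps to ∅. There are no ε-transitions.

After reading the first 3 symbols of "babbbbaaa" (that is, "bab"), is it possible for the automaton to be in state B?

Yes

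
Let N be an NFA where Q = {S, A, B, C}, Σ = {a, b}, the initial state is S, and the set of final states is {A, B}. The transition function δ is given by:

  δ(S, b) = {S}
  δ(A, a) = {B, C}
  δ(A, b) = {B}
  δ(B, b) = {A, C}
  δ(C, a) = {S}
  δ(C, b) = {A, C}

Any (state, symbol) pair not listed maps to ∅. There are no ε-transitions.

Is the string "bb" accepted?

Start in {S}.
Read 'b': {S} → {S}.
Read 'b': {S} → {S}.
The final set {S} contains no accepting state.

No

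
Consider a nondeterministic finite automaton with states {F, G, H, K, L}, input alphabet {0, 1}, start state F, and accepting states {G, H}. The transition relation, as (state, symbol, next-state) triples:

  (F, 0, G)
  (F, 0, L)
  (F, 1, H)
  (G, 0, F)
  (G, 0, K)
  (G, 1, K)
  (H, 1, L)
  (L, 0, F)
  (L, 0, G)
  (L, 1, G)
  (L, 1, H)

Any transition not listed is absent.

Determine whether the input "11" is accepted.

No

Start in {F}.
Read '1': F→{H}; now {H}.
Read '1': H→{L}; now {L}.
The final set {L} contains no accepting state.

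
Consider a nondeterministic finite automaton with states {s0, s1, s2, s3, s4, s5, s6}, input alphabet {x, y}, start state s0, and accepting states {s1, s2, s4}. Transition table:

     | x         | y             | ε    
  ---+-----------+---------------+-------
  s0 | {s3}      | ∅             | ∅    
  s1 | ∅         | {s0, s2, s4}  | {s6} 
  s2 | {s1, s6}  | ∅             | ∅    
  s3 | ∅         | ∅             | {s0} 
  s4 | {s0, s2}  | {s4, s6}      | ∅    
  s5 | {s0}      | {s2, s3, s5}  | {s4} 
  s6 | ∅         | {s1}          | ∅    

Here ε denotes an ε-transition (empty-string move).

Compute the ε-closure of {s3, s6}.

{s0, s3, s6}

Begin with {s3, s6}.
ε-move s3 → s0; add s0.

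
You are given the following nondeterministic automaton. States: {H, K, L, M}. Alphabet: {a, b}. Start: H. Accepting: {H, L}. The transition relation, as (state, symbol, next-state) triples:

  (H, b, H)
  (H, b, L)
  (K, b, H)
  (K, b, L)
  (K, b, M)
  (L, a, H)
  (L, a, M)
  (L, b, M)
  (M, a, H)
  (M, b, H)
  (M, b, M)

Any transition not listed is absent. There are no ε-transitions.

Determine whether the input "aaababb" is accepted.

No

Start in {H}.
Read 'a': H→∅; now ∅.
The set is empty and remains empty for the remaining 6 symbols.
The final set ∅ contains no accepting state.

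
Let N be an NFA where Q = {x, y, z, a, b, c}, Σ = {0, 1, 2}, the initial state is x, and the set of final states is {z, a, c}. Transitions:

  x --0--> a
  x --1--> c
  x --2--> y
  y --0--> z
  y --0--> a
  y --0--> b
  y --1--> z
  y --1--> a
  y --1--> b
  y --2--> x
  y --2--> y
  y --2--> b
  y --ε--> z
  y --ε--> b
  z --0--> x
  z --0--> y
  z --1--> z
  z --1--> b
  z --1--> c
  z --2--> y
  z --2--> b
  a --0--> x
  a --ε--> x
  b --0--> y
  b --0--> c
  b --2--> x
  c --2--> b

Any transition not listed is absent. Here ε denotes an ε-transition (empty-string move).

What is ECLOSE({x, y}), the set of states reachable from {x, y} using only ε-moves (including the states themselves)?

{x, y, z, b}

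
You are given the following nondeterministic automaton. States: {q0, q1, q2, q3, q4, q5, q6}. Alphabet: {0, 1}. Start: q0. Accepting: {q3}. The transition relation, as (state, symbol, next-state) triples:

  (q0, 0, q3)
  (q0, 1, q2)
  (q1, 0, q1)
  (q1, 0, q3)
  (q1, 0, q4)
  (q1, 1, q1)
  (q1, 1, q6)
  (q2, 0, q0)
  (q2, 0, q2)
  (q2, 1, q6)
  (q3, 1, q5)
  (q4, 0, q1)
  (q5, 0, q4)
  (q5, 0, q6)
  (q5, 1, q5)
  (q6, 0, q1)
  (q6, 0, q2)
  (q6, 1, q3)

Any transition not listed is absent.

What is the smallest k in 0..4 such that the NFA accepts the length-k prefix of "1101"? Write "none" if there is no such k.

none

Start in {q0}.
Read '1': {q0} → {q2}.
Read '1': {q2} → {q6}.
Read '0': {q6} → {q1, q2}.
Read '1': {q1, q2} → {q1, q6}.
No reachable set along the way intersects F.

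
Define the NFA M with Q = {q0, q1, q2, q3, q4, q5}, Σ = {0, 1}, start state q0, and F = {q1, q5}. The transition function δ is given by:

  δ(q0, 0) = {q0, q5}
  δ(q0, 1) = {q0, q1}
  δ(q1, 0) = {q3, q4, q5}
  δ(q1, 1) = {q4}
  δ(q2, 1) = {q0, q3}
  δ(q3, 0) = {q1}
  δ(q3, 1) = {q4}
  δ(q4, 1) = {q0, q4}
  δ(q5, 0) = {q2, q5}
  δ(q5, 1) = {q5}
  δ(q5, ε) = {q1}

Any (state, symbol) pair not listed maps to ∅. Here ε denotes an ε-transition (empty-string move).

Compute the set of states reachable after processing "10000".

Start in {q0}.
Read '1': {q0} → {q0, q1}.
Read '0': {q0, q1} → {q0, q1, q3, q4, q5}.
Read '0': {q0, q1, q3, q4, q5} → {q0, q1, q2, q3, q4, q5}.
Read '0': {q0, q1, q2, q3, q4, q5} → {q0, q1, q2, q3, q4, q5}.
Read '0': {q0, q1, q2, q3, q4, q5} → {q0, q1, q2, q3, q4, q5}.

{q0, q1, q2, q3, q4, q5}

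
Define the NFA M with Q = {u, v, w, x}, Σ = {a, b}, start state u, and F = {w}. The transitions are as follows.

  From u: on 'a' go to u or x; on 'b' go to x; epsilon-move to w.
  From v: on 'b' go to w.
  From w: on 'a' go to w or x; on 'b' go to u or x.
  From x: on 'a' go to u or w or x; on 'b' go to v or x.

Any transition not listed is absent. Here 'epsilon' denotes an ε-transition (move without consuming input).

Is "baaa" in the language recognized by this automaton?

Start: ε-closure({u}) = {u, w}.
Read 'b': {u, w} → {u, w, x}.
Read 'a': {u, w, x} → {u, w, x}.
Read 'a': {u, w, x} → {u, w, x}.
Read 'a': {u, w, x} → {u, w, x}.
The final set {u, w, x} contains the accepting state w.

Yes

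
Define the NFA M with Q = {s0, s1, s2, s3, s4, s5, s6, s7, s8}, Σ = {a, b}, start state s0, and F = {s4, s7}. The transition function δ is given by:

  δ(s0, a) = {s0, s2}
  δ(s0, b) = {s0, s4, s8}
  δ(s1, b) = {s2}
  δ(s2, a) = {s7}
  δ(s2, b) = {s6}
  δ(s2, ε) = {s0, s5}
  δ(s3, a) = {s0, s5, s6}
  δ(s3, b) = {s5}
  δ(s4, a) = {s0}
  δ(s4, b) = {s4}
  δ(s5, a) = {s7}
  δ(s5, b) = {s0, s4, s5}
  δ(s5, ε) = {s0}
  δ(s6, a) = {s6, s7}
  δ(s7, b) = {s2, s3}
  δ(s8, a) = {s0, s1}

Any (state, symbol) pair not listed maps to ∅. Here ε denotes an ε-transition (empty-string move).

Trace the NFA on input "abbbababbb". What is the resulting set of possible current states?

{s0, s4, s5, s8}

Start in {s0}.
Read 'a': {s0} → {s0, s2, s5}.
Read 'b': {s0, s2, s5} → {s0, s4, s5, s6, s8}.
Read 'b': {s0, s4, s5, s6, s8} → {s0, s4, s5, s8}.
Read 'b': {s0, s4, s5, s8} → {s0, s4, s5, s8}.
Read 'a': {s0, s4, s5, s8} → {s0, s1, s2, s5, s7}.
Read 'b': {s0, s1, s2, s5, s7} → {s0, s2, s3, s4, s5, s6, s8}.
Read 'a': {s0, s2, s3, s4, s5, s6, s8} → {s0, s1, s2, s5, s6, s7}.
Read 'b': {s0, s1, s2, s5, s6, s7} → {s0, s2, s3, s4, s5, s6, s8}.
Read 'b': {s0, s2, s3, s4, s5, s6, s8} → {s0, s4, s5, s6, s8}.
Read 'b': {s0, s4, s5, s6, s8} → {s0, s4, s5, s8}.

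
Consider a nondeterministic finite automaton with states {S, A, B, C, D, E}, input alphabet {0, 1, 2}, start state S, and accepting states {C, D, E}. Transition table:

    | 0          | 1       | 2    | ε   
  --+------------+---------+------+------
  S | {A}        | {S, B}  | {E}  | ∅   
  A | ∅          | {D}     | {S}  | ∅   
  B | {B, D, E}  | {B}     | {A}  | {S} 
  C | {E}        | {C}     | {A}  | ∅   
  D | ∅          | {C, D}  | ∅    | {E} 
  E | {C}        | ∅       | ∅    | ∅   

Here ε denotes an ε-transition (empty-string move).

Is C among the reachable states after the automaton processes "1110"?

Start in {S}.
Read '1': {S} → {S, B}.
Read '1': {S, B} → {S, B}.
Read '1': {S, B} → {S, B}.
Read '0': {S, B} → {S, A, B, D, E}.
State C is not in {S, A, B, D, E}.

No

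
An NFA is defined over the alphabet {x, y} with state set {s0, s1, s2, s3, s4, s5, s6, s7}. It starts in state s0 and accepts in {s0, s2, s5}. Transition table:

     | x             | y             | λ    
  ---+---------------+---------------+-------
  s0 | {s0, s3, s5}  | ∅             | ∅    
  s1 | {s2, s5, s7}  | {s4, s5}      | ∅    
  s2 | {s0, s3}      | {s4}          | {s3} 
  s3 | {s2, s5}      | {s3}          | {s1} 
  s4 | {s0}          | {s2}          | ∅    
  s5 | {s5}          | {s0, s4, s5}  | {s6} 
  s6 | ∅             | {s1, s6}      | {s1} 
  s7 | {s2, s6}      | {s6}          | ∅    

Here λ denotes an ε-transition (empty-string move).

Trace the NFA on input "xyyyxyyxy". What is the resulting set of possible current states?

{s0, s1, s3, s4, s5, s6}

Start in {s0}.
Read 'x': s0→{s0, s3, s5}; union {s0, s3, s5}; ε-closure = {s0, s1, s3, s5, s6}.
Read 'y': s0→∅, s1→{s4, s5}, s3→{s3}, s5→{s0, s4, s5}, s6→{s1, s6}; now {s0, s1, s3, s4, s5, s6}.
Read 'y': s0→∅, s1→{s4, s5}, s3→{s3}, s4→{s2}, s5→{s0, s4, s5}, s6→{s1, s6}; now {s0, s1, s2, s3, s4, s5, s6}.
Read 'y': s0→∅, s1→{s4, s5}, s2→{s4}, s3→{s3}, s4→{s2}, s5→{s0, s4, s5}, s6→{s1, s6}; now {s0, s1, s2, s3, s4, s5, s6}.
Read 'x': s0→{s0, s3, s5}, s1→{s2, s5, s7}, s2→{s0, s3}, s3→{s2, s5}, s4→{s0}, s5→{s5}, s6→∅; union {s0, s2, s3, s5, s7}; ε-closure = {s0, s1, s2, s3, s5, s6, s7}.
Read 'y': s0→∅, s1→{s4, s5}, s2→{s4}, s3→{s3}, s5→{s0, s4, s5}, s6→{s1, s6}, s7→{s6}; now {s0, s1, s3, s4, s5, s6}.
Read 'y': s0→∅, s1→{s4, s5}, s3→{s3}, s4→{s2}, s5→{s0, s4, s5}, s6→{s1, s6}; now {s0, s1, s2, s3, s4, s5, s6}.
Read 'x': s0→{s0, s3, s5}, s1→{s2, s5, s7}, s2→{s0, s3}, s3→{s2, s5}, s4→{s0}, s5→{s5}, s6→∅; union {s0, s2, s3, s5, s7}; ε-closure = {s0, s1, s2, s3, s5, s6, s7}.
Read 'y': s0→∅, s1→{s4, s5}, s2→{s4}, s3→{s3}, s5→{s0, s4, s5}, s6→{s1, s6}, s7→{s6}; now {s0, s1, s3, s4, s5, s6}.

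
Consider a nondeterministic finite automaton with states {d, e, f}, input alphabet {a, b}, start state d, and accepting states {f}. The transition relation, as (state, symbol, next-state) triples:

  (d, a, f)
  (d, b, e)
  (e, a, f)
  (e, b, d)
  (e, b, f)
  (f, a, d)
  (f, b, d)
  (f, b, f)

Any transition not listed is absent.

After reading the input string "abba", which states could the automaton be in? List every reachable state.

Start in {d}.
Read 'a': {d} → {f}.
Read 'b': {f} → {d, f}.
Read 'b': {d, f} → {d, e, f}.
Read 'a': {d, e, f} → {d, f}.

{d, f}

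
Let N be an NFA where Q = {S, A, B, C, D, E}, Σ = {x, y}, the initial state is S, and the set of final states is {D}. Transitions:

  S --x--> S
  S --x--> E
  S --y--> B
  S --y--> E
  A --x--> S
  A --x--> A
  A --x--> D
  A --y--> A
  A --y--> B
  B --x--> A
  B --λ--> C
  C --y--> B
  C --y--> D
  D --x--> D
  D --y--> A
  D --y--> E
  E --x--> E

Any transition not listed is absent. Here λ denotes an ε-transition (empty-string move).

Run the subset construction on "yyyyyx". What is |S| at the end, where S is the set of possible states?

Start in {S}.
Read 'y': S→{B, E}; union {B, E}; ε-closure = {B, C, E}.
Read 'y': B→∅, C→{B, D}, E→∅; union {B, D}; ε-closure = {B, C, D}.
Read 'y': B→∅, C→{B, D}, D→{A, E}; union {A, B, D, E}; ε-closure = {A, B, C, D, E}.
Read 'y': A→{A, B}, B→∅, C→{B, D}, D→{A, E}, E→∅; union {A, B, D, E}; ε-closure = {A, B, C, D, E}.
Read 'y': A→{A, B}, B→∅, C→{B, D}, D→{A, E}, E→∅; union {A, B, D, E}; ε-closure = {A, B, C, D, E}.
Read 'x': A→{S, A, D}, B→{A}, C→∅, D→{D}, E→{E}; now {S, A, D, E}.
That set has 4 states.

4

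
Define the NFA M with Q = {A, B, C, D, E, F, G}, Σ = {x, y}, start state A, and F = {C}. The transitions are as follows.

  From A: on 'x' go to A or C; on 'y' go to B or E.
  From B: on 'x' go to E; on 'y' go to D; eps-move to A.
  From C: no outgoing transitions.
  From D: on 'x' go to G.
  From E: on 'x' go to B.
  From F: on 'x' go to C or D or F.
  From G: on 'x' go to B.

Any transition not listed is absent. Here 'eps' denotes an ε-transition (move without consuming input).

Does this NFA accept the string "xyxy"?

Start in {A}.
Read 'x': {A} → {A, C}.
Read 'y': {A, C} → {A, B, E}.
Read 'x': {A, B, E} → {A, B, C, E}.
Read 'y': {A, B, C, E} → {A, B, D, E}.
The final set {A, B, D, E} contains no accepting state.

No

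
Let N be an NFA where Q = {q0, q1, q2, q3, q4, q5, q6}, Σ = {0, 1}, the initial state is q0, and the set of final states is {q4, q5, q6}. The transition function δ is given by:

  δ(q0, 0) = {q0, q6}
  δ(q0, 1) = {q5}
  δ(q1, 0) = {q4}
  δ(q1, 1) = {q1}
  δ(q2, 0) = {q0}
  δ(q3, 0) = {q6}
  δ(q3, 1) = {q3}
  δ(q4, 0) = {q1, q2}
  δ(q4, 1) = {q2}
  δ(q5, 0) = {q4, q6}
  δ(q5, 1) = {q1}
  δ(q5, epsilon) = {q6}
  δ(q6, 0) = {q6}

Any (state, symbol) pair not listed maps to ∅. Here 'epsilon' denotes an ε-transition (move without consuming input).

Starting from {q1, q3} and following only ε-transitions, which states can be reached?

{q1, q3}

Begin with {q1, q3}.
No ε-moves leave this set, so the closure equals the set itself.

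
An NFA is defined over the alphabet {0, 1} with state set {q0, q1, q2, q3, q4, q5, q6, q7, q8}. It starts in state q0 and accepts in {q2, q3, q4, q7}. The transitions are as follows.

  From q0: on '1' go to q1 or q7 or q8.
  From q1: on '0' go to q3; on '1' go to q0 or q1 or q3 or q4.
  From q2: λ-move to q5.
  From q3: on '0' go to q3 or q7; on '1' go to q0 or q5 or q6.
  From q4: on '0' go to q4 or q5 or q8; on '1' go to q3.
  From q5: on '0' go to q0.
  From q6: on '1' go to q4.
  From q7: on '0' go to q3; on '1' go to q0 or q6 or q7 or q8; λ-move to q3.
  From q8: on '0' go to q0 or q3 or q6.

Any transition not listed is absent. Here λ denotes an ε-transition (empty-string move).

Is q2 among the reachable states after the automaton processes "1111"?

No

Start in {q0}.
Read '1': q0→{q1, q7, q8}; union {q1, q7, q8}; ε-closure = {q1, q3, q7, q8}.
Read '1': q1→{q0, q1, q3, q4}, q3→{q0, q5, q6}, q7→{q0, q6, q7, q8}, q8→∅; now {q0, q1, q3, q4, q5, q6, q7, q8}.
Read '1': q0→{q1, q7, q8}, q1→{q0, q1, q3, q4}, q3→{q0, q5, q6}, q4→{q3}, q5→∅, q6→{q4}, q7→{q0, q6, q7, q8}, q8→∅; now {q0, q1, q3, q4, q5, q6, q7, q8}.
Read '1': q0→{q1, q7, q8}, q1→{q0, q1, q3, q4}, q3→{q0, q5, q6}, q4→{q3}, q5→∅, q6→{q4}, q7→{q0, q6, q7, q8}, q8→∅; now {q0, q1, q3, q4, q5, q6, q7, q8}.
State q2 is not in {q0, q1, q3, q4, q5, q6, q7, q8}.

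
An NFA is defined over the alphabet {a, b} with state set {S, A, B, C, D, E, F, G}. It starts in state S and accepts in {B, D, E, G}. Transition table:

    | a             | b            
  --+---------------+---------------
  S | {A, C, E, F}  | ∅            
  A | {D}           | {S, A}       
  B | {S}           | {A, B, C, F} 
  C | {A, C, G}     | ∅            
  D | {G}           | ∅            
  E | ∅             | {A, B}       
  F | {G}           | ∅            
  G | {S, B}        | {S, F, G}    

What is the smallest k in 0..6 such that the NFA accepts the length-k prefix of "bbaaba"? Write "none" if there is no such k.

none

Start in {S}.
Read 'b': {S} → ∅.
The set is empty and remains empty for the remaining 5 symbols.
No reachable set along the way intersects F.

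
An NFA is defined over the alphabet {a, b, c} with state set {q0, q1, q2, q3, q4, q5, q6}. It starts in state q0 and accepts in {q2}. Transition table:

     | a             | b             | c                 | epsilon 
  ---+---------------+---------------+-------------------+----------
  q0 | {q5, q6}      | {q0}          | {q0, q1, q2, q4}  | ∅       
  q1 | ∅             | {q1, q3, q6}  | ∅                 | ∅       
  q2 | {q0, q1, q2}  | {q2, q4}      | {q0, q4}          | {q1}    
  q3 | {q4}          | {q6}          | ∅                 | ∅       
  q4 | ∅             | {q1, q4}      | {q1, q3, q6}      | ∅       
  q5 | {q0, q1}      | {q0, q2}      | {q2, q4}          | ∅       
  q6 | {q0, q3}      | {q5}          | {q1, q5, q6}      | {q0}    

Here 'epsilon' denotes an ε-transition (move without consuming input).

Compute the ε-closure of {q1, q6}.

{q0, q1, q6}

Begin with {q1, q6}.
ε-move q6 → q0; add q0.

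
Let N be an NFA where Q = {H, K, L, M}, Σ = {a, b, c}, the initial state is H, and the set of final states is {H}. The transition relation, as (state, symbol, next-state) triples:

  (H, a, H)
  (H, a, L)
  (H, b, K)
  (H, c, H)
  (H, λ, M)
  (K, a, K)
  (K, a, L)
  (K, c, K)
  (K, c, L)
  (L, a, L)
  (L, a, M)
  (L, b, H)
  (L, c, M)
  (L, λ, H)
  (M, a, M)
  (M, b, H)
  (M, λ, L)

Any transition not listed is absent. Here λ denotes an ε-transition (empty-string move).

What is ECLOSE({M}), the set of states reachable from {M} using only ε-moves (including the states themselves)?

{H, L, M}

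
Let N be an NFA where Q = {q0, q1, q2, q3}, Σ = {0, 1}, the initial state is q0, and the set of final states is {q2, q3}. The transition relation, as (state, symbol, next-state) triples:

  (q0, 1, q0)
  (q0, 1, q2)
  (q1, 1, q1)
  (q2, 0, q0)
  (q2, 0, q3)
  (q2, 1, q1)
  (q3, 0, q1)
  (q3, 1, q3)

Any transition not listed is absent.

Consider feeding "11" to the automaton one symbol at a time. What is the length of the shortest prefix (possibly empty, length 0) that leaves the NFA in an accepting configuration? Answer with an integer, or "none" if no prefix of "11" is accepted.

1

Start in {q0}.
Read '1': q0→{q0, q2}; now {q0, q2}.
None of the earlier sets intersect F, but {q0, q2} does.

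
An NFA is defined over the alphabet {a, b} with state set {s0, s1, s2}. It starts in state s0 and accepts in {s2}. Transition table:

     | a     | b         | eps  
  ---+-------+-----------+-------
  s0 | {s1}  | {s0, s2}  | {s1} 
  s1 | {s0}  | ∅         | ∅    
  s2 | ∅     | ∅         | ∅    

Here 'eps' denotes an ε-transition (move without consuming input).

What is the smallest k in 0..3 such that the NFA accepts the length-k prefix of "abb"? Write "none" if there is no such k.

Start: ε-closure({s0}) = {s0, s1}.
Read 'a': s0→{s1}, s1→{s0}; now {s0, s1}.
Read 'b': s0→{s0, s2}, s1→∅; union {s0, s2}; ε-closure = {s0, s1, s2}.
None of the earlier sets intersect F, but {s0, s1, s2} does.

2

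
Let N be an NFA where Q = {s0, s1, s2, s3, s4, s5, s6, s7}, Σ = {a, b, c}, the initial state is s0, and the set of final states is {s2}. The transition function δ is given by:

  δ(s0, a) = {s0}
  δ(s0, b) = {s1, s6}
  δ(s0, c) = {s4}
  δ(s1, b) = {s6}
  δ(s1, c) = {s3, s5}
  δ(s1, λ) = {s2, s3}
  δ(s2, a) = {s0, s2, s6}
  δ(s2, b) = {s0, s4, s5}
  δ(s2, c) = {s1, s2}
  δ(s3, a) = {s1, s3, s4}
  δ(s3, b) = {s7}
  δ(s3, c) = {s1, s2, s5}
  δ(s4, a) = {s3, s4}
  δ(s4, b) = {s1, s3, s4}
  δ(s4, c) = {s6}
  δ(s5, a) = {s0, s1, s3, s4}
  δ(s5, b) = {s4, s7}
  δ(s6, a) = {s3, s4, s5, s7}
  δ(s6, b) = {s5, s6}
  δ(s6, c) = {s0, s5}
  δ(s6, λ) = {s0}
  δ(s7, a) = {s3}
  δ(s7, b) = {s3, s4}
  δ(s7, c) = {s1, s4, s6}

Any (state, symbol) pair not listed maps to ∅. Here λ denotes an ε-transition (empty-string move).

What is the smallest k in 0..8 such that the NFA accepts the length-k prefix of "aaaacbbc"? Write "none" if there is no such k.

6

Start in {s0}.
Read 'a': s0→{s0}; now {s0}.
Read 'a': s0→{s0}; now {s0}.
Read 'a': s0→{s0}; now {s0}.
Read 'a': s0→{s0}; now {s0}.
Read 'c': s0→{s4}; now {s4}.
Read 'b': s4→{s1, s3, s4}; union {s1, s3, s4}; ε-closure = {s1, s2, s3, s4}.
None of the earlier sets intersect F, but {s1, s2, s3, s4} does.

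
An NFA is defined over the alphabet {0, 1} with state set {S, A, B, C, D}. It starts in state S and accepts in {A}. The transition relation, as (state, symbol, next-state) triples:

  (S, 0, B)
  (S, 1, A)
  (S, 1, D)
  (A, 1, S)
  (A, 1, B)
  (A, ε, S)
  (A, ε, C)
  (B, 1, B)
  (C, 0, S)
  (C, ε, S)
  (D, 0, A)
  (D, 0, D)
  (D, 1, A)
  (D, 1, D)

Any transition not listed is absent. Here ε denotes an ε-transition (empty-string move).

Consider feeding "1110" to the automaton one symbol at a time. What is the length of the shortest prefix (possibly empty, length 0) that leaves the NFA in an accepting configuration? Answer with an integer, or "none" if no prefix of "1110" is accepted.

Start in {S}.
Read '1': {S} → {S, A, C, D}.
None of the earlier sets intersect F, but {S, A, C, D} does.

1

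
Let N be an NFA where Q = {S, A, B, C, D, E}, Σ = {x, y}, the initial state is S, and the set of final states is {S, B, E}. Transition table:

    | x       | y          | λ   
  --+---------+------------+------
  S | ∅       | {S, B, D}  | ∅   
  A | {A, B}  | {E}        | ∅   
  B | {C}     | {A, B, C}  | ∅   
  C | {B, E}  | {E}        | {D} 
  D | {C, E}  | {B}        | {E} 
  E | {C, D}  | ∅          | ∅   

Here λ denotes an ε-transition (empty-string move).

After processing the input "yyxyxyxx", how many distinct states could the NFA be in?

Start in {S}.
Read 'y': S→{S, B, D}; union {S, B, D}; ε-closure = {S, B, D, E}.
Read 'y': S→{S, B, D}, B→{A, B, C}, D→{B}, E→∅; union {S, A, B, C, D}; ε-closure = {S, A, B, C, D, E}.
Read 'x': S→∅, A→{A, B}, B→{C}, C→{B, E}, D→{C, E}, E→{C, D}; now {A, B, C, D, E}.
Read 'y': A→{E}, B→{A, B, C}, C→{E}, D→{B}, E→∅; union {A, B, C, E}; ε-closure = {A, B, C, D, E}.
Read 'x': A→{A, B}, B→{C}, C→{B, E}, D→{C, E}, E→{C, D}; now {A, B, C, D, E}.
Read 'y': A→{E}, B→{A, B, C}, C→{E}, D→{B}, E→∅; union {A, B, C, E}; ε-closure = {A, B, C, D, E}.
Read 'x': A→{A, B}, B→{C}, C→{B, E}, D→{C, E}, E→{C, D}; now {A, B, C, D, E}.
Read 'x': A→{A, B}, B→{C}, C→{B, E}, D→{C, E}, E→{C, D}; now {A, B, C, D, E}.
That set has 5 states.

5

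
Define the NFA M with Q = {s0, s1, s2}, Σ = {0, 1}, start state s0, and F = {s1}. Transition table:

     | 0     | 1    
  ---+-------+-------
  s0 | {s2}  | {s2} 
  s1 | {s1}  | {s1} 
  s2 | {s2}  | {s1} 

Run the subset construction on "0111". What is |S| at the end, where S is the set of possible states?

Start in {s0}.
Read '0': {s0} → {s2}.
Read '1': {s2} → {s1}.
Read '1': {s1} → {s1}.
Read '1': {s1} → {s1}.
That set has 1 state.

1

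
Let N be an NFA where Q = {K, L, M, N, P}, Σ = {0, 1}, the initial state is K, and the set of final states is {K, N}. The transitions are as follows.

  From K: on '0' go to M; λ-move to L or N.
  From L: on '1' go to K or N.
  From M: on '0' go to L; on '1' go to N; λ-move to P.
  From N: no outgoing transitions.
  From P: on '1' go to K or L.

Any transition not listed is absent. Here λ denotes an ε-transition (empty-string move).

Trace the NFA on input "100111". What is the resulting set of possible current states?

Start: ε-closure({K}) = {K, L, N}.
Read '1': K→∅, L→{K, N}, N→∅; union {K, N}; ε-closure = {K, L, N}.
Read '0': K→{M}, L→∅, N→∅; union {M}; ε-closure = {M, P}.
Read '0': M→{L}, P→∅; now {L}.
Read '1': L→{K, N}; union {K, N}; ε-closure = {K, L, N}.
Read '1': K→∅, L→{K, N}, N→∅; union {K, N}; ε-closure = {K, L, N}.
Read '1': K→∅, L→{K, N}, N→∅; union {K, N}; ε-closure = {K, L, N}.

{K, L, N}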